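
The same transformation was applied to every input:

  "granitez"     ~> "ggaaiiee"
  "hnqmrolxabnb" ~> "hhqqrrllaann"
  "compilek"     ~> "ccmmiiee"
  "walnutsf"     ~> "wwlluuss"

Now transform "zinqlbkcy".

Rule — keep every other character starting from the first (positions 1st, 3rd, 5th, ...), then double every character.
For "zinqlbkcy" the result is "zznnllkkyy".

zznnllkkyy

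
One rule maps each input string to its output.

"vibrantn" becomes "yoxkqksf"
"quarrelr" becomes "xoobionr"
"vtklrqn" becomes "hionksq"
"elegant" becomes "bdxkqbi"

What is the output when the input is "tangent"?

kdbkqqx

In each case the input is transformed by: move the first 2 characters to the end (rotate left by 2), then shift every letter 3 places backward in the alphabet (wrapping around).
"tangent" → "ngentta" → "kdbkqqx".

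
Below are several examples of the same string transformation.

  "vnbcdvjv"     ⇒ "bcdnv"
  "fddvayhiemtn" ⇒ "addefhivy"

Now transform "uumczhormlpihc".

chlmmopruuz

Looking at the pairs, the operation is to delete the last 3 characters, then sort the characters into alphabetical order.
Starting from "uumczhormlpihc": after the first operation, "uumczhormlp"; after the second, "chlmmopruuz".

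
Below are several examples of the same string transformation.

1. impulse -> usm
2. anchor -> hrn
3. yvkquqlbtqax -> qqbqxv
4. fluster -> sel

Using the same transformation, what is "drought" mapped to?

The rule is to keep every other character starting from the second (positions 2nd, 4th, 6th, ...), then move the first character to the end.
For "drought", step one produces "ruh"; step two turns that into "uhr".

uhr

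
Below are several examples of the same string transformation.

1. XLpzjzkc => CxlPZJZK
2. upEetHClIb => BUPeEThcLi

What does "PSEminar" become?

Each output is the input with this applied: flip the case of every letter, then move the last character to the front.
So "PSEminar" becomes "RpseMINA".

RpseMINA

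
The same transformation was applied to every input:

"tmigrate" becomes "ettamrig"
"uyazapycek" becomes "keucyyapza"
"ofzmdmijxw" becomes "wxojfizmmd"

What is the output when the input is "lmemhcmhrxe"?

exlrmhemmch

In each case the input is transformed by: move the last character to the front, then take characters alternately from the front and the back (1st, last, 2nd, 2nd-last, ...).
Working it through for "lmemhcmhrxe": intermediate "elmemhcmhrx", final "exlrmhemmch".
(Check on "ofzmdmijxw": → "wofzmdmijx" → "wxojfizmmd" ✓)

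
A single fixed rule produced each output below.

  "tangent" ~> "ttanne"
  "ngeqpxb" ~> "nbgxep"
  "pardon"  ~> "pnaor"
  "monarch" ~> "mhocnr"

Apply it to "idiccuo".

ioduic

Each output is the input with this applied: take characters alternately from the front and the back (1st, last, 2nd, 2nd-last, ...), then delete the last character.
Starting from "idiccuo": after the first operation, "ioduicc"; after the second, "ioduic".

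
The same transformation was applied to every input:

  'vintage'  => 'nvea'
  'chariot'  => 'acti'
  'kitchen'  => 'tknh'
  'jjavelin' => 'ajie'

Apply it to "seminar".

msrn

The transformation: keep every other character starting from the first (positions 1st, 3rd, 5th, ...), then swap each adjacent pair of characters (1↔2, 3↔4, ...).
Applying both steps to "seminar": "smnr", then "msrn".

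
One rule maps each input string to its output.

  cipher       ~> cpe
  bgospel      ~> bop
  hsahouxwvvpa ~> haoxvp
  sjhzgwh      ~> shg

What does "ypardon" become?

yad

The rule is to move the last character to the front, then keep every other character starting from the second (positions 2nd, 4th, 6th, ...).
"ypardon" → "nypardo" → "yad".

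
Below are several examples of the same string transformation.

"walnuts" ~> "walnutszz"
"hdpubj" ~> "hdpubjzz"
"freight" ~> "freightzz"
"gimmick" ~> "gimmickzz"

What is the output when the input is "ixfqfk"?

ixfqfkzz

In each case the input is transformed by: append "zz".
For "ixfqfk" the result is "ixfqfkzz".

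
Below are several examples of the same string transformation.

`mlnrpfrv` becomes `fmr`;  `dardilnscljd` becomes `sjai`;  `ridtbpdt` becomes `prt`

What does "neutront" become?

ont

Rule — swap the front and back halves of the string, then keep one character in every 3, starting at position 2 (positions 2nd, 5th, 8th, ...).
On "neutront": the first step gives "rontneut", and the second then gives "ont".
(Check on "dardilnscljd": → "nscljddardil" → "sjai" ✓)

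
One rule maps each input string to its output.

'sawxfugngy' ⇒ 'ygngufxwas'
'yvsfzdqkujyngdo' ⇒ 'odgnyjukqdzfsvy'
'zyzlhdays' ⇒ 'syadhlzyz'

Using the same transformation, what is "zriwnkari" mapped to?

iraknwirz

In each case the input is transformed by: reverse the string.
Applying that to "zriwnkari" gives "iraknwirz".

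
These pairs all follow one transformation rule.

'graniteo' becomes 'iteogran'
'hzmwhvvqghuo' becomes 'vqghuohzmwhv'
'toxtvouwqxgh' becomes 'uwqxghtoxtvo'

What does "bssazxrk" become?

zxrkbssa

What's happening: swap the front and back halves of the string.
Doing the same to "bssazxrk": "zxrkbssa".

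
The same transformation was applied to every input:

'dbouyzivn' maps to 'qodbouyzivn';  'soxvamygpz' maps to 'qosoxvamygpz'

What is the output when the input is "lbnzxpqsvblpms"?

The rule is to prepend "qo".
On "lbnzxpqsvblpms" that produces "qolbnzxpqsvblpms".

qolbnzxpqsvblpms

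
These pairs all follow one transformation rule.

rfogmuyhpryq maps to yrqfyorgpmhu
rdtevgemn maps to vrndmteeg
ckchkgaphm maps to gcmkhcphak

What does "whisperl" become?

pwlhries

The rule is to take characters alternately from the front and the back (1st, last, 2nd, 2nd-last, ...), then move the last character to the front.
Working it through for "whisperl": intermediate "wlhriesp", final "pwlhries".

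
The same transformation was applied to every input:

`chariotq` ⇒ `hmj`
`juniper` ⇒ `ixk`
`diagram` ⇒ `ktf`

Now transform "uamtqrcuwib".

pbu

The pattern: shift every letter 7 places backward in the alphabet (wrapping around), then keep only the last 3 characters.
Applying both steps to "uamtqrcuwib": "ntfmjkvnpbu", then "pbu".
(Check on "juniper": → "cngbixk" → "ixk" ✓)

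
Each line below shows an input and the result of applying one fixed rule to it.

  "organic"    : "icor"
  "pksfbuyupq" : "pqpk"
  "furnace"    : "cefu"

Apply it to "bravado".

dobr

Looking at the pairs, the operation is to move the first 2 characters to the end (rotate left by 2), then keep only the last 4 characters.
"bravado" → "avadobr" → "dobr".
(Check on "organic": → "ganicor" → "icor" ✓)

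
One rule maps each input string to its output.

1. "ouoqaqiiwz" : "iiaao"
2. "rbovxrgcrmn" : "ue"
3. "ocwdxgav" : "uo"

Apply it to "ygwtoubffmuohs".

oe

The rule is to shift every letter 8 places backward in the alphabet (wrapping around), then keep only the vowels.
On "ygwtoubffmuohs": the first step gives "qyolgmtxxemgzk", and the second then gives "oe".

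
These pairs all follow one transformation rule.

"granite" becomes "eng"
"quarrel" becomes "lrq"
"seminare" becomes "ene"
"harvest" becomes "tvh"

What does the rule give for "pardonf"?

In each case the input is transformed by: reverse the string, then keep one character in every 3, starting at position 1 (positions 1st, 4th, 7th, ...).
Applying both steps to "pardonf": "fnodrap", then "fdp".

fdp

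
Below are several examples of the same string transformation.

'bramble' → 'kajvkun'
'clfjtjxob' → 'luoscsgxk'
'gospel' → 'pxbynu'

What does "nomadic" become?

wxvjmrl

Rule — shift every letter 9 places forward in the alphabet (wrapping around).
For "nomadic" the result is "wxvjmrl".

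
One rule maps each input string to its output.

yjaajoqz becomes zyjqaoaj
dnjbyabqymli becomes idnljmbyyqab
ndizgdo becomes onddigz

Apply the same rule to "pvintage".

epvgiant

In each case the input is transformed by: swap the first and last characters, then take characters alternately from the front and the back (1st, last, 2nd, 2nd-last, ...).
On "pvintage": the first step gives "evintagp", and the second then gives "epvgiant".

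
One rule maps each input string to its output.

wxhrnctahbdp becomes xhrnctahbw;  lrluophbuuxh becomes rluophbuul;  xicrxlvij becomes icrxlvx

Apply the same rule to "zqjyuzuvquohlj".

qjyuzuvquohz

In each case the input is transformed by: delete the last 2 characters, then move the first character to the end.
Applying both steps to "zqjyuzuvquohlj": "zqjyuzuvquoh", then "qjyuzuvquohz".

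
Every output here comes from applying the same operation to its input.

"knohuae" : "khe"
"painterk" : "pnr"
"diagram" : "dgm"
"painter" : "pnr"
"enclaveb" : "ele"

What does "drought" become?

dut

What's happening: keep one character in every 3, starting at position 1 (positions 1st, 4th, 7th, ...).
For "drought" the result is "dut".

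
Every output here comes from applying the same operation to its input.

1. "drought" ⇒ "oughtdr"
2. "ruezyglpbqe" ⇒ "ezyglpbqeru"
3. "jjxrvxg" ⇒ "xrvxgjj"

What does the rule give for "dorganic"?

In each case the input is transformed by: move the first 2 characters to the end (rotate left by 2).
So "dorganic" becomes "rganicdo".

rganicdo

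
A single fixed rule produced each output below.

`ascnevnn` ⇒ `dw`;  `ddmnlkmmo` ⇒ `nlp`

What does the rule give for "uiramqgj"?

The rule is to shift every letter 1 place forward in the alphabet (wrapping around), then keep one character in every 3, starting at position 3 (positions 3rd, 6th, 9th, ...).
Working it through for "uiramqgj": intermediate "vjsbnrhk", final "sr".

sr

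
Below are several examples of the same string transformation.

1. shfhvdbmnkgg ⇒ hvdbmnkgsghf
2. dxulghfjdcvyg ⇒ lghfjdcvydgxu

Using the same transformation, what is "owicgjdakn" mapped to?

cgjdakonwi

Looking at the pairs, the operation is to swap the first and last characters, then move the first 3 characters to the end (rotate left by 3).
Working it through for "owicgjdakn": intermediate "nwicgjdako", final "cgjdakonwi".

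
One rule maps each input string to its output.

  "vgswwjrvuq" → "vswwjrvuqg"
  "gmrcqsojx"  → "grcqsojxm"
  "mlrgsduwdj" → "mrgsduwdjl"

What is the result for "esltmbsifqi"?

eltmbsifqis

Looking at the pairs, the operation is to move the first character to the end, then swap the first and last characters.
Applying both steps to "esltmbsifqi": "sltmbsifqie", then "eltmbsifqis".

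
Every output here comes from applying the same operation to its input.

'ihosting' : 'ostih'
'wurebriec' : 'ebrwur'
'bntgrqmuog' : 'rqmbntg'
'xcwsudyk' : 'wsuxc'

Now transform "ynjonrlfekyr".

The transformation: delete the last 3 characters, then move the last 3 characters to the front (rotate right by 3).
Starting from "ynjonrlfekyr": after the first operation, "ynjonrlfe"; after the second, "lfeynjonr".

lfeynjonr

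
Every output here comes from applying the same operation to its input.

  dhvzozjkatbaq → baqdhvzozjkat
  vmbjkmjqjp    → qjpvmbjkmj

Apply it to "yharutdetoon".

oonyharutdet

In each case the input is transformed by: move the last 3 characters to the front (rotate right by 3).
So "yharutdetoon" becomes "oonyharutdet".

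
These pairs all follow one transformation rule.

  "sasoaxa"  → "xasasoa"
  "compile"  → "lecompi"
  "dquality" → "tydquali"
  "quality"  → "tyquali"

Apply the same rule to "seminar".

The rule is to move the last 2 characters to the front (rotate right by 2).
On "seminar" that produces "arsemin".

arsemin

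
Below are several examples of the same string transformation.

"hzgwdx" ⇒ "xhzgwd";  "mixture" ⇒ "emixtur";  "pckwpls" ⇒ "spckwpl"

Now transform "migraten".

nmigrate

What's happening: move the last character to the front.
On "migraten" that produces "nmigrate".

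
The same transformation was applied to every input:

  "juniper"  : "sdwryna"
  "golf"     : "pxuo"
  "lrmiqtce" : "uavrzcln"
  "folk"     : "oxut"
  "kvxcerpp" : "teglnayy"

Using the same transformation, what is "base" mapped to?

Each output is the input with this applied: shift every letter 9 places forward in the alphabet (wrapping around).
On "base" that produces "kjbn".

kjbn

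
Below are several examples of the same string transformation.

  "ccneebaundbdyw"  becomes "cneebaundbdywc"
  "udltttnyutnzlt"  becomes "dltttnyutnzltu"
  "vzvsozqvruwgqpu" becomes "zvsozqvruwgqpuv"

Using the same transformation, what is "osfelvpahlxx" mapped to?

sfelvpahlxxo

Looking at the pairs, the operation is to move the first character to the end.
So "osfelvpahlxx" becomes "sfelvpahlxxo".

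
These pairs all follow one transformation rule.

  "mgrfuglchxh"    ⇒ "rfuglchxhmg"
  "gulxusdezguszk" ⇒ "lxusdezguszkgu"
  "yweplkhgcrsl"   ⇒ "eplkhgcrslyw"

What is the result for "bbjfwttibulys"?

The rule is to move the first 2 characters to the end (rotate left by 2).
"bbjfwttibulys" → "jfwttibulysbb".

jfwttibulysbb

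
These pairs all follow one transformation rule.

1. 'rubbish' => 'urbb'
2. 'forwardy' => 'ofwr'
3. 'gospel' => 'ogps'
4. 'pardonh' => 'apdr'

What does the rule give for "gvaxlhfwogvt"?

vgxa

Looking at the pairs, the operation is to swap each adjacent pair of characters (1↔2, 3↔4, ...), then keep only the first 4 characters.
Working it through for "gvaxlhfwogvt": intermediate "vgxahlwfgotv", final "vgxa".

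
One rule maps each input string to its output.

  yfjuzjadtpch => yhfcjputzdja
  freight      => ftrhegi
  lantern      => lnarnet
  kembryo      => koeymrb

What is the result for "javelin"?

jnaivle

The transformation: take characters alternately from the front and the back (1st, last, 2nd, 2nd-last, ...).
So "javelin" becomes "jnaivle".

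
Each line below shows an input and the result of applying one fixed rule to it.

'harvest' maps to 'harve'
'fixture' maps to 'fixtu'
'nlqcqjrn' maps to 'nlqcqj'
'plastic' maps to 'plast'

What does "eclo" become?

Rule — delete the last 2 characters.
Applying that to "eclo" gives "ec".

ec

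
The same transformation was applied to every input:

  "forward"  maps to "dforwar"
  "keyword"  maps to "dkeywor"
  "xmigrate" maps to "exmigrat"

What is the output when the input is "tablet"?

In each case the input is transformed by: move the last character to the front.
For "tablet" the result is "ttable".

ttable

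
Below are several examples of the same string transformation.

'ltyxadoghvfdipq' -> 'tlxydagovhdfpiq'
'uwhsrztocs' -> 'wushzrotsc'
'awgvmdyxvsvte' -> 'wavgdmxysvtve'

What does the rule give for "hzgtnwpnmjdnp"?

zhtgwnnpjmndp

The transformation: swap each adjacent pair of characters (1↔2, 3↔4, ...).
On "hzgtnwpnmjdnp" that produces "zhtgwnnpjmndp".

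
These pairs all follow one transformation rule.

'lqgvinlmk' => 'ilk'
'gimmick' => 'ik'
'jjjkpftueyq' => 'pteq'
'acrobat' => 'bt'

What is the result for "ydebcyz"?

Rule — keep every other character starting from the first (positions 1st, 3rd, 5th, ...), then delete the first 2 characters.
Starting from "ydebcyz": after the first operation, "yecz"; after the second, "cz".

cz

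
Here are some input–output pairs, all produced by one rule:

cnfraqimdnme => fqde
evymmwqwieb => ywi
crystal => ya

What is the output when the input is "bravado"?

The rule is to keep one character in every 3, starting at position 3 (positions 3rd, 6th, 9th, ...).
"bravado" → "ad".

ad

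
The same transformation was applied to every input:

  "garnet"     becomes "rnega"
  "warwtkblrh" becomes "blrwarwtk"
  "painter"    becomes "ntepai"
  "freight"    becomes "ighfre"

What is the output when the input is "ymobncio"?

Each output is the input with this applied: delete the last character, then move the last 3 characters to the front (rotate right by 3).
Working it through for "ymobncio": intermediate "ymobnci", final "nciymob".

nciymob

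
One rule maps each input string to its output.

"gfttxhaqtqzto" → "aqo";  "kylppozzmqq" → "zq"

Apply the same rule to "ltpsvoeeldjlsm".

eds

The rule is to keep one character in every 3, starting at position 1 (positions 1st, 4th, 7th, ...), then delete the first 2 characters.
For "ltpsvoeeldjlsm", step one produces "lseds"; step two turns that into "eds".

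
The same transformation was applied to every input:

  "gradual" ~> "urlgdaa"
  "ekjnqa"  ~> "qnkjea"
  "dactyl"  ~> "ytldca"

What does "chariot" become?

troihca

What's happening: sort the characters into reverse alphabetical order.
Doing the same to "chariot": "troihca".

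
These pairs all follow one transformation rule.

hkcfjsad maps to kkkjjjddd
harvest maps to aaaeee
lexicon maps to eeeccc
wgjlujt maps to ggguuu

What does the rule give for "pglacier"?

gggcccrrr

What's happening: keep one character in every 3, starting at position 2 (positions 2nd, 5th, 8th, ...), then repeat every character 3 times.
On "pglacier" that produces "gggcccrrr".
(Check on "wgjlujt": → "gu" → "ggguuu" ✓)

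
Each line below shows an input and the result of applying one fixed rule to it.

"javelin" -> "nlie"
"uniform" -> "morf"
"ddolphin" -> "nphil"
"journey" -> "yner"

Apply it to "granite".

Rule — delete the first 3 characters, then swap the first and last characters.
Starting from "granite": after the first operation, "nite"; after the second, "eitn".

eitn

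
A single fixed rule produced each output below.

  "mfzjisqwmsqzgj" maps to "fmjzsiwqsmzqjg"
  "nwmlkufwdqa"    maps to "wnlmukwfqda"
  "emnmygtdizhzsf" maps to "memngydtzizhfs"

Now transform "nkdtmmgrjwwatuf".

Each output is the input with this applied: swap each adjacent pair of characters (1↔2, 3↔4, ...).
"nkdtmmgrjwwatuf" → "kntdmmrgwjawutf".

kntdmmrgwjawutf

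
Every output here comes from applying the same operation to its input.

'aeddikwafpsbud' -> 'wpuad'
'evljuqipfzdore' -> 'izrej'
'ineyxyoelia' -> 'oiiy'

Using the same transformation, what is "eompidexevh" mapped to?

evep

The transformation: keep one character in every 3, starting at position 1 (positions 1st, 4th, 7th, ...), then move the first 2 characters to the end (rotate left by 2).
On "eompidexevh": the first step gives "epev", and the second then gives "evep".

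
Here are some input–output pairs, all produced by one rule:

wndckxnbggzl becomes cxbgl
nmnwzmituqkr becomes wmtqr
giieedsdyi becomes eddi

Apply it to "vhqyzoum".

In each case the input is transformed by: delete the first 2 characters, then keep every other character starting from the second (positions 2nd, 4th, 6th, ...).
"vhqyzoum" → "qyzoum" → "yom".

yom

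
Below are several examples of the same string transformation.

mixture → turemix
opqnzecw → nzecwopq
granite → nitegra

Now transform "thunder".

nderthu

The rule is to move the first 3 characters to the end (rotate left by 3).
Applying that to "thunder" gives "nderthu".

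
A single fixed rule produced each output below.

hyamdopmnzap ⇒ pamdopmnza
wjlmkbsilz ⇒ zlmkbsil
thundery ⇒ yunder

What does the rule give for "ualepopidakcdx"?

The transformation: delete the first 2 characters, then move the last character to the front.
Working it through for "ualepopidakcdx": intermediate "lepopidakcdx", final "xlepopidakcd".

xlepopidakcd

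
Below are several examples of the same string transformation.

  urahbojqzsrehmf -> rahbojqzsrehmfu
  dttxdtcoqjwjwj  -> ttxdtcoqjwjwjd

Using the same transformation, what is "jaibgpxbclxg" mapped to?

aibgpxbclxgj

What's happening: move the first character to the end.
So "jaibgpxbclxg" becomes "aibgpxbclxgj".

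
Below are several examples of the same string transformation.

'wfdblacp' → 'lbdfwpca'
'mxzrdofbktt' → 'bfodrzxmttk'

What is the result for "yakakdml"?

The rule is to move the last 3 characters to the front (rotate right by 3), then reverse the string.
Applying both steps to "yakakdml": "dmlyakak", then "kakaylmd".

kakaylmd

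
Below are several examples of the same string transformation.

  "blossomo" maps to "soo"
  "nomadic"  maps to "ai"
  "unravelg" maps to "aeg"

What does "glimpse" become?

ms

The transformation: delete the first 2 characters, then keep every other character starting from the second (positions 2nd, 4th, 6th, ...).
Applying both steps to "glimpse": "impse", then "ms".
(Check on "unravelg": → "ravelg" → "aeg" ✓)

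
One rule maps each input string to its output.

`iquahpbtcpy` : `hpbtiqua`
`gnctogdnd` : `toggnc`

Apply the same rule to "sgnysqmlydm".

sqmlsgny

In each case the input is transformed by: delete the last 3 characters, then swap the front and back halves of the string.
"sgnysqmlydm" → "sgnysqml" → "sqmlsgny".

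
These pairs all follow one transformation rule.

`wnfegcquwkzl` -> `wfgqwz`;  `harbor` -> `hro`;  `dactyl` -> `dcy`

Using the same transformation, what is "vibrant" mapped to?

What's happening: keep every other character starting from the first (positions 1st, 3rd, 5th, ...).
For "vibrant" the result is "vbat".

vbat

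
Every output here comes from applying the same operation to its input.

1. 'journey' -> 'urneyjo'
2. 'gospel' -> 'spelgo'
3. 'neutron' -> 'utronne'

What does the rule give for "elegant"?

Looking at the pairs, the operation is to move the first 2 characters to the end (rotate left by 2).
Doing the same to "elegant": "egantel".

egantel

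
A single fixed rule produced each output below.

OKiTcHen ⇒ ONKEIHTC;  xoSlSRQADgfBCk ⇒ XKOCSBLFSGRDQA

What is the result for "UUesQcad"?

UDUAECSQ

Looking at the pairs, the operation is to take characters alternately from the front and the back (1st, last, 2nd, 2nd-last, ...), then convert every letter to uppercase.
On "UUesQcad": the first step gives "UdUaecsQ", and the second then gives "UDUAECSQ".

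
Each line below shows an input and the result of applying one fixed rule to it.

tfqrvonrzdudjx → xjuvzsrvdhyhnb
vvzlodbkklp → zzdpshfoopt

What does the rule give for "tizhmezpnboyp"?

xmdlqidtrfsct

What's happening: shift every letter 4 places forward in the alphabet (wrapping around).
So "tizhmezpnboyp" becomes "xmdlqidtrfsct".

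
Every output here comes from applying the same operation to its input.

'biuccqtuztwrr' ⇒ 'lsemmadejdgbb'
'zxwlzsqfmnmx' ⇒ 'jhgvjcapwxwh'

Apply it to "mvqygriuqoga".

wfaiqbseayqk

In each case the input is transformed by: shift every letter 10 places forward in the alphabet (wrapping around).
So "mvqygriuqoga" becomes "wfaiqbseayqk".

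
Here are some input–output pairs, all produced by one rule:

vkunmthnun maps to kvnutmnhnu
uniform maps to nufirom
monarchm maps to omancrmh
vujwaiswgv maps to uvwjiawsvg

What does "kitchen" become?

In each case the input is transformed by: swap each adjacent pair of characters (1↔2, 3↔4, ...).
Applying that to "kitchen" gives "ikctehn".

ikctehn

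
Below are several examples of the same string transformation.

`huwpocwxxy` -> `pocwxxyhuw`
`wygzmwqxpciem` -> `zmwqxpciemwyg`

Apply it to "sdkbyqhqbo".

byqhqbosdk

The transformation: move the first 3 characters to the end (rotate left by 3).
"sdkbyqhqbo" → "byqhqbosdk".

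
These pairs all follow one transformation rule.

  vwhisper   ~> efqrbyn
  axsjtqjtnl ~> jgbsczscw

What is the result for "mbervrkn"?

vknaeat

The pattern: shift every letter 9 places forward in the alphabet (wrapping around), then delete the last character.
"mbervrkn" → "vknaeatw" → "vknaeat".
(Check on "axsjtqjtnl": → "jgbsczscwu" → "jgbsczscw" ✓)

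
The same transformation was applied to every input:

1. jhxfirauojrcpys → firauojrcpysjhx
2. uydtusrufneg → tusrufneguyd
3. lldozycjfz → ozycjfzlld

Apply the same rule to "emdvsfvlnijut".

vsfvlnijutemd

The pattern: move the first 3 characters to the end (rotate left by 3).
Applying that to "emdvsfvlnijut" gives "vsfvlnijutemd".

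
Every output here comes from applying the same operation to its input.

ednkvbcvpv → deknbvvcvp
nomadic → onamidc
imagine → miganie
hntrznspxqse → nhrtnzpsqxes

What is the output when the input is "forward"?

ofwrrad

In each case the input is transformed by: swap each adjacent pair of characters (1↔2, 3↔4, ...).
Applying that to "forward" gives "ofwrrad".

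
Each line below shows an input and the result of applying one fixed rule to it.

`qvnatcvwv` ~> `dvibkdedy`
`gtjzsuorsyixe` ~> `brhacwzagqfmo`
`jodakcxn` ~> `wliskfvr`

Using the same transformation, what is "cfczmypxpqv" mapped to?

The rule is to shift every letter 8 places forward in the alphabet (wrapping around), then move the first character to the end.
For "cfczmypxpqv", step one produces "knkhugxfxyd"; step two turns that into "nkhugxfxydk".

nkhugxfxydk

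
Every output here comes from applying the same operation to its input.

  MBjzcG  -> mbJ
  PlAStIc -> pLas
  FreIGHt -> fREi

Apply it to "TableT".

tAB

Each output is the input with this applied: delete the last 3 characters, then flip the case of every letter.
Applying both steps to "TableT": "Tab", then "tAB".
(Check on "FreIGHt": → "FreI" → "fREi" ✓)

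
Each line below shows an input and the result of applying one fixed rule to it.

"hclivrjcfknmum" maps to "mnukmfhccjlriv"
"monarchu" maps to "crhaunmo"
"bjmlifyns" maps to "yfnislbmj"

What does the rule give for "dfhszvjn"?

The rule is to move the last 3 characters to the front (rotate right by 3), then take characters alternately from the front and the back (1st, last, 2nd, 2nd-last, ...).
On "dfhszvjn": the first step gives "vjndfhsz", and the second then gives "vzjsnhdf".

vzjsnhdf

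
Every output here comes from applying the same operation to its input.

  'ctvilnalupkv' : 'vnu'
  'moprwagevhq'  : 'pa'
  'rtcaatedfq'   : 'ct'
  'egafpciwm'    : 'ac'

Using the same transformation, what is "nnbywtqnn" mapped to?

The transformation: keep one character in every 3, starting at position 3 (positions 3rd, 6th, 9th, ...), then delete the last character.
Starting from "nnbywtqnn": after the first operation, "btn"; after the second, "bt".

bt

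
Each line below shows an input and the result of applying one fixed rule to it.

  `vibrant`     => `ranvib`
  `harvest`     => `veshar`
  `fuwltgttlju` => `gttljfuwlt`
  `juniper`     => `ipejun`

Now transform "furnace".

Looking at the pairs, the operation is to delete the last character, then swap the front and back halves of the string.
So "furnace" becomes "nacfur".

nacfur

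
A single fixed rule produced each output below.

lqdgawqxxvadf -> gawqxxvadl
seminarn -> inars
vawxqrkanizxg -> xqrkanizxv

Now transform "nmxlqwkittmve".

lqwkittmvn

The pattern: swap the first and last characters, then delete the first 3 characters.
Working it through for "nmxlqwkittmve": intermediate "emxlqwkittmvn", final "lqwkittmvn".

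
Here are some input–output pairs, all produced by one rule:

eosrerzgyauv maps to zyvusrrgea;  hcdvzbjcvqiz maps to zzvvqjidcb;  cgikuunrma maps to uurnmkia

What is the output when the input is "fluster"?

utsre

What's happening: delete the first 2 characters, then sort the characters into reverse alphabetical order.
On "fluster": the first step gives "uster", and the second then gives "utsre".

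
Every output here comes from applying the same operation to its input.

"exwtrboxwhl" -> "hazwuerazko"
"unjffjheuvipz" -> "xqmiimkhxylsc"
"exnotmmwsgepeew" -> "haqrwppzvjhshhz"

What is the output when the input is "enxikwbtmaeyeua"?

What's happening: shift every letter 3 places forward in the alphabet (wrapping around).
Applying that to "enxikwbtmaeyeua" gives "hqalnzewpdhbhxd".

hqalnzewpdhbhxd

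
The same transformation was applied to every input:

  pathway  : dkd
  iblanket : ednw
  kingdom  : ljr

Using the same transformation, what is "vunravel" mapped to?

xuyo

In each case the input is transformed by: keep every other character starting from the second (positions 2nd, 4th, 6th, ...), then shift every letter 3 places forward in the alphabet (wrapping around).
For "vunravel", step one produces "urvl"; step two turns that into "xuyo".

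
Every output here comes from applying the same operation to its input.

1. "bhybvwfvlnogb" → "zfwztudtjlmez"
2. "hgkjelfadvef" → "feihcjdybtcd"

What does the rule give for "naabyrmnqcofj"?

lyyzwpkloamdh

Each output is the input with this applied: shift every letter 2 places backward in the alphabet (wrapping around).
For "naabyrmnqcofj" the result is "lyyzwpkloamdh".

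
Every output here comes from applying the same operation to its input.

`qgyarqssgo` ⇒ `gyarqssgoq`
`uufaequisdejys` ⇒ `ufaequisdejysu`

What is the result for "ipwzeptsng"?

pwzeptsngi

What's happening: move the first character to the end.
"ipwzeptsng" → "pwzeptsngi".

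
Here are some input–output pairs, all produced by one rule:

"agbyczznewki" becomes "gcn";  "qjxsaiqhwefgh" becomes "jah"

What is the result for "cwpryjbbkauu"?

The transformation: keep one character in every 3, starting at position 2 (positions 2nd, 5th, 8th, ...), then delete the last character.
Working it through for "cwpryjbbkauu": intermediate "wybu", final "wyb".

wyb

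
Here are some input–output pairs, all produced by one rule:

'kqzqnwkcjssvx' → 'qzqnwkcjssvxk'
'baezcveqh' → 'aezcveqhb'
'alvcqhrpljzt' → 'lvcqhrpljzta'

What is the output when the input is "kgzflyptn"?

gzflyptnk

Looking at the pairs, the operation is to move the first character to the end.
Doing the same to "kgzflyptn": "gzflyptnk".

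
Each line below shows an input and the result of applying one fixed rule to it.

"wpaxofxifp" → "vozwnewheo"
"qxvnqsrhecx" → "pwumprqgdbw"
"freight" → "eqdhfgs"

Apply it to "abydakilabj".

zaxczjhkzai

Each output is the input with this applied: shift every letter 1 place backward in the alphabet (wrapping around).
Applying that to "abydakilabj" gives "zaxczjhkzai".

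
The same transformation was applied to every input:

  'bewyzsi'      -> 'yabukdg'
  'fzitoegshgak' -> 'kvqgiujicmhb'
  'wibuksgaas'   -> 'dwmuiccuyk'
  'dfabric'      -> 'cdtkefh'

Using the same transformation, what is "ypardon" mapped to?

ctfqpar

Rule — move the first 2 characters to the end (rotate left by 2), then shift every letter 2 places forward in the alphabet (wrapping around).
"ypardon" → "ardonyp" → "ctfqpar".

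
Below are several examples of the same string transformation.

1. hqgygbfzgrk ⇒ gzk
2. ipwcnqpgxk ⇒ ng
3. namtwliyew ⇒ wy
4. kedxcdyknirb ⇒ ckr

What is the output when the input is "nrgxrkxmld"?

rm

Rule — delete the first 3 characters, then keep one character in every 3, starting at position 2 (positions 2nd, 5th, 8th, ...).
For "nrgxrkxmld", step one produces "xrkxmld"; step two turns that into "rm".
(Check on "namtwliyew": → "twliyew" → "wy" ✓)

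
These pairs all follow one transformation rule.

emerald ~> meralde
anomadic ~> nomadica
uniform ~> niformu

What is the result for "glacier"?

What's happening: move the first character to the end.
"glacier" → "lacierg".

lacierg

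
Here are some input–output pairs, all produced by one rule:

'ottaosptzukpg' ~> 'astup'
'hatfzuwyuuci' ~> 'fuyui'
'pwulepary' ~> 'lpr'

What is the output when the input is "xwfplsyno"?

Rule — keep every other character starting from the second (positions 2nd, 4th, 6th, ...), then delete the first character.
So "xwfplsyno" becomes "psn".

psn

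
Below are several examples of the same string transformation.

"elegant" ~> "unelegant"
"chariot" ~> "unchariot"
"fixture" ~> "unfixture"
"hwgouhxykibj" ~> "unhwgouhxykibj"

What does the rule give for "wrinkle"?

unwrinkle

In each case the input is transformed by: prepend "un".
Doing the same to "wrinkle": "unwrinkle".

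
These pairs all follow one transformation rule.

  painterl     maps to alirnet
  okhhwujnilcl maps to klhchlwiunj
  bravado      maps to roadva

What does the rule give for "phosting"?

hgonsit

The rule is to delete the first character, then take characters alternately from the front and the back (1st, last, 2nd, 2nd-last, ...).
Applying both steps to "phosting": "hosting", then "hgonsit".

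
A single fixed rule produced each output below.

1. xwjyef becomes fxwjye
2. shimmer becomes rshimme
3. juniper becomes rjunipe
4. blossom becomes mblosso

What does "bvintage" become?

ebvintag

The transformation: move the last character to the front.
So "bvintage" becomes "ebvintag".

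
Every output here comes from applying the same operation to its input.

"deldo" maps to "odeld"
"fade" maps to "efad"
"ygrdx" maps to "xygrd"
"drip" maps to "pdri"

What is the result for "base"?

What's happening: move the last character to the front.
For "base" the result is "ebas".

ebas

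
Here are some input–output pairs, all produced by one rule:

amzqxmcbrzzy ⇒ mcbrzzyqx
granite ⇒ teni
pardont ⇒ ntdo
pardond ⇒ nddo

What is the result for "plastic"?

icst

What's happening: delete the first 3 characters, then move the first 2 characters to the end (rotate left by 2).
Doing the same to "plastic": "icst".
(Check on "pardond": → "dond" → "nddo" ✓)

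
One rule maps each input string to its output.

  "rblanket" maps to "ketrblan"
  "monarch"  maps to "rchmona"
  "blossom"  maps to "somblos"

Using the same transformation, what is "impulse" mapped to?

Rule — move the last 3 characters to the front (rotate right by 3).
For "impulse" the result is "lseimpu".

lseimpu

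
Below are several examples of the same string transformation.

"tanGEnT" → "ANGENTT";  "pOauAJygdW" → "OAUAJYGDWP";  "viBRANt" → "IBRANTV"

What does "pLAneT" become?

LANETP

The pattern: move the first character to the end, then convert every letter to uppercase.
So "pLAneT" becomes "LANETP".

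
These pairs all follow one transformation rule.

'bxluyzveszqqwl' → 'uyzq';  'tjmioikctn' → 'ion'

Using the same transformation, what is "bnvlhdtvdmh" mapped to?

lhm

The rule is to swap each adjacent pair of characters (1↔2, 3↔4, ...), then keep one character in every 3, starting at position 3 (positions 3rd, 6th, 9th, ...).
"bnvlhdtvdmh" → "nblvdhvtmdh" → "lhm".
(Check on "bxluyzveszqqwl": → "xbulzyevzsqqlw" → "uyzq" ✓)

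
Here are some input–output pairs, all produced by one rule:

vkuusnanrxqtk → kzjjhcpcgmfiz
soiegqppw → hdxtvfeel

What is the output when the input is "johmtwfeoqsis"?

ydwbilutdfhxh

What's happening: shift every letter 11 places backward in the alphabet (wrapping around).
Applying that to "johmtwfeoqsis" gives "ydwbilutdfhxh".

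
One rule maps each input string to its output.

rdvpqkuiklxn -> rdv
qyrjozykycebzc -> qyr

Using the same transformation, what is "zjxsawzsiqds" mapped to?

zjx

Each output is the input with this applied: keep only the first 3 characters.
On "zjxsawzsiqds" that produces "zjx".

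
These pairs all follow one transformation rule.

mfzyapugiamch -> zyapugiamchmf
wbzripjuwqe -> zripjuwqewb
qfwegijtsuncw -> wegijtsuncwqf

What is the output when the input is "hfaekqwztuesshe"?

The pattern: move the first 2 characters to the end (rotate left by 2).
So "hfaekqwztuesshe" becomes "aekqwztuesshehf".

aekqwztuesshehf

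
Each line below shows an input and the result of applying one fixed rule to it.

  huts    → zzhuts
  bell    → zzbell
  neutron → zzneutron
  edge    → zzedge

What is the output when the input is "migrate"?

zzmigrate

The pattern: prepend "zz".
Applying that to "migrate" gives "zzmigrate".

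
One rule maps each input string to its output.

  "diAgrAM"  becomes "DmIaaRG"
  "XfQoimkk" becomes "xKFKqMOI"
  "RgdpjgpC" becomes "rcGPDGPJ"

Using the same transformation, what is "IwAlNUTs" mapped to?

iSWtauLn

The rule is to flip the case of every letter, then take characters alternately from the front and the back (1st, last, 2nd, 2nd-last, ...).
"IwAlNUTs" → "iWaLnutS" → "iSWtauLn".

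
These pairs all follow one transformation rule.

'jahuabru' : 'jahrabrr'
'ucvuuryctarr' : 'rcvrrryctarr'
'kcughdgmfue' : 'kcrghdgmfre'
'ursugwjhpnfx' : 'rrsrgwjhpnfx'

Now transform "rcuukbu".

The rule is to replace every "u" with "r".
For "rcuukbu" the result is "rcrrkbr".

rcrrkbr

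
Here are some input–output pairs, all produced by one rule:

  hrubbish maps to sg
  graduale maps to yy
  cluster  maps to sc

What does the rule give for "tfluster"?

The rule is to shift every letter 2 places backward in the alphabet (wrapping around), then keep one character in every 3, starting at position 3 (positions 3rd, 6th, 9th, ...).
So "tfluster" becomes "jr".

jr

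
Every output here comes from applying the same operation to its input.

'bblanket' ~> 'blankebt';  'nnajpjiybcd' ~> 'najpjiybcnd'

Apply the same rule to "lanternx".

anternlx

The pattern: swap the first and last characters, then move the first character to the end.
"lanternx" → "xanternl" → "anternlx".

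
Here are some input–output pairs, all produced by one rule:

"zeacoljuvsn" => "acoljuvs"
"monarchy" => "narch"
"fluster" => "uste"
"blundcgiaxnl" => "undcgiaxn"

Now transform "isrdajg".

rdaj

In each case the input is transformed by: move the last character to the front, then delete the first 3 characters.
Applying both steps to "isrdajg": "gisrdaj", then "rdaj".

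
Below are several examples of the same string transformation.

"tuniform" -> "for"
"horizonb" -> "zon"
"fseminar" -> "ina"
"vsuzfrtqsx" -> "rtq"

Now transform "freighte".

ght

The rule is to swap the front and back halves of the string, then keep only the first 3 characters.
For "freighte", step one produces "ghtefrei"; step two turns that into "ght".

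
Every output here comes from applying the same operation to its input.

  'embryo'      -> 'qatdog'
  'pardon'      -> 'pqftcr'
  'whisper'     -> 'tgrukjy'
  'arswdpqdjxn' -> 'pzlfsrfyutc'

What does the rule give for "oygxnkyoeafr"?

The pattern: reverse the string, then shift every letter 2 places forward in the alphabet (wrapping around).
For "oygxnkyoeafr", step one produces "rfaeoyknxgyo"; step two turns that into "thcgqampziaq".

thcgqampziaq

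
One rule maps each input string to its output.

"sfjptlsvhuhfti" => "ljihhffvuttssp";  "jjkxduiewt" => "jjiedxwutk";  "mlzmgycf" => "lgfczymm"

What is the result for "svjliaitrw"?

ljiiawvtsr

The transformation: sort the characters into reverse alphabetical order, then swap the front and back halves of the string.
Starting from "svjliaitrw": after the first operation, "wvtsrljiia"; after the second, "ljiiawvtsr".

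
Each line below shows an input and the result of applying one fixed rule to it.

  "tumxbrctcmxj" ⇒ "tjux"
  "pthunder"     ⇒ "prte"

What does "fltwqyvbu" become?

Rule — take characters alternately from the front and the back (1st, last, 2nd, 2nd-last, ...), then keep only the first 4 characters.
Applying that to "fltwqyvbu" gives "fulb".

fulb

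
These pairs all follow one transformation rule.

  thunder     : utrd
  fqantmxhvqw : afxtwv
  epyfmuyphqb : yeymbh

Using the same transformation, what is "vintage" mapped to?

nvea

Looking at the pairs, the operation is to keep every other character starting from the first (positions 1st, 3rd, 5th, ...), then swap each adjacent pair of characters (1↔2, 3↔4, ...).
Working it through for "vintage": intermediate "vnae", final "nvea".
(Check on "fqantmxhvqw": → "fatxvw" → "afxtwv" ✓)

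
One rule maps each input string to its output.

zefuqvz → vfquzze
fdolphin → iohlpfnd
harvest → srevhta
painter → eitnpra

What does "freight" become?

Rule — take characters alternately from the front and the back (1st, last, 2nd, 2nd-last, ...), then move the first 3 characters to the end (rotate left by 3).
Doing the same to "freight": "hegiftr".

hegiftr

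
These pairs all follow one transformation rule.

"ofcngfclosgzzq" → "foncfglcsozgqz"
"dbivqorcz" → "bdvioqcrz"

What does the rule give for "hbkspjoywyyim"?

Rule — swap each adjacent pair of characters (1↔2, 3↔4, ...).
So "hbkspjoywyyim" becomes "bhskjpyoywiym".

bhskjpyoywiym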